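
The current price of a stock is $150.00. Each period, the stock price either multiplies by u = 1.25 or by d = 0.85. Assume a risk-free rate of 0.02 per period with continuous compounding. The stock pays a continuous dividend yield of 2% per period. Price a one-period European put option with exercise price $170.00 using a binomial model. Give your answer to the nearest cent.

$26.04

Per-period risk-free factor R = e^0.02 = 1.0202; dividend-adjusted growth = e^(0.02−0.02) = 1.0000.
Risk-neutral probability p = (1.0000 − 0.85)/(1.25 − 0.85) = 0.1500/0.4000 = 0.3750
Terminal stock prices: S_u = 187.5, S_d = 127.5
Terminal payoffs (K − S): max(-17.5, 0) = 0, max(42.5, 0) = 42.5
Node 0 (S = 150): V_0 = e^(−0.02)·[0.3750·0.0000 + 0.6250·42.5000] = 26.0365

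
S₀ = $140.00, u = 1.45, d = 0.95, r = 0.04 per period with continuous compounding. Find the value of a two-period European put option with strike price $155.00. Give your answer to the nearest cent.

$17.71

Risk-neutral probability p = (e^0.04 − 0.95)/(1.45 − 0.95) = 0.0908/0.5000 = 0.1816
Terminal stock prices: S_uu = 294.4, S_ud = 192.8, S_dd = 126.3
Terminal payoffs (K − S): max(-139.4, 0) = 0, max(-37.85, 0) = 0, max(28.65, 0) = 28.65
Node u (S = 203): V_u = e^(−0.04)·[0.1816·0.0000 + 0.8184·0.0000] = 0.0000
Node d (S = 133): V_d = e^(−0.04)·[0.1816·0.0000 + 0.8184·28.6500] = 22.5272
Node 0 (S = 140): V_0 = e^(−0.04)·[0.1816·0.0000 + 0.8184·22.5272] = 17.7129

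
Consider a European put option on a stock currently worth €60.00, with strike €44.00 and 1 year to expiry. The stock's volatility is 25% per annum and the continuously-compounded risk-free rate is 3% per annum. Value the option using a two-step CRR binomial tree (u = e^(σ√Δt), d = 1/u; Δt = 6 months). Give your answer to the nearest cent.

CRR parameters: u = e^(σ√Δt) = e^(0.25·√0.5) = 1.1934, d = 1/u = 0.8380
Per-period rate: rΔt = 0.03·0.5 = 0.015, so R = e^0.015 = 1.0151
Risk-neutral probability p = (e^0.015 − 0.8380)/(1.1934 − 0.8380) = 0.1771/0.3554 = 0.4984
Terminal stock prices: S_uu = 85.45, S_ud = 60, S_dd = 42.13
Terminal payoffs (K − S): max(-41.45, 0) = 0, max(-16, 0) = 0, max(1.869, 0) = 1.869
Node u (S = 71.6): V_u = e^(−0.015)·[0.4984·0.0000 + 0.5016·0.0000] = 0.0000
Node d (S = 50.28): V_d = e^(−0.015)·[0.4984·0.0000 + 0.5016·1.8687] = 0.9233
Node 0 (S = 60): V_0 = e^(−0.015)·[0.4984·0.0000 + 0.5016·0.9233] = 0.4562

€0.46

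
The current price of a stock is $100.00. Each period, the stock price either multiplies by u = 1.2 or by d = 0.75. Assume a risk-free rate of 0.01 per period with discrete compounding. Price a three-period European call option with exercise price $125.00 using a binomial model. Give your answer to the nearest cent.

$8.95

Risk-neutral probability p = (1 + 0.01 − 0.75)/(1.2 − 0.75) = 0.2600/0.4500 = 0.5778
Terminal stock prices: S_uuu = 172.8, S_uud = 108, S_udd = 67.5, S_ddd = 42.19
Terminal payoffs (S − K): max(47.8, 0) = 47.8, max(-17, 0) = 0, max(-57.5, 0) = 0, max(-82.81, 0) = 0
Node uu (S = 144): V_uu = 1/1.01·[0.5778·47.8000 + 0.4222·0.0000] = 27.3443
Node ud (S = 90): V_ud = 1/1.01·[0.5778·0.0000 + 0.4222·0.0000] = 0.0000
Node dd (S = 56.25): V_dd = 1/1.01·[0.5778·0.0000 + 0.4222·0.0000] = 0.0000
Node u (S = 120): V_u = 1/1.01·[0.5778·27.3443 + 0.4222·0.0000] = 15.6425
Node d (S = 75): V_d = 1/1.01·[0.5778·0.0000 + 0.4222·0.0000] = 0.0000
Node 0 (S = 100): V_0 = 1/1.01·[0.5778·15.6425 + 0.4222·0.0000] = 8.9484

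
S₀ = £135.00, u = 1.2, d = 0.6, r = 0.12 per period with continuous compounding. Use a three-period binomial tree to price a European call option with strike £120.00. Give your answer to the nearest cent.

£53.70

Risk-neutral probability p = (e^0.12 − 0.6)/(1.2 − 0.6) = 0.5275/0.6000 = 0.8792
Terminal stock prices: S_uuu = 233.3, S_uud = 116.6, S_udd = 58.32, S_ddd = 29.16
Terminal payoffs (S − K): max(113.3, 0) = 113.3, max(-3.36, 0) = 0, max(-61.68, 0) = 0, max(-90.84, 0) = 0
Node uu (S = 194.4): V_uu = e^(−0.12)·[0.8792·113.2800 + 0.1208·0.0000] = 88.3297
Node ud (S = 97.2): V_ud = e^(−0.12)·[0.8792·0.0000 + 0.1208·0.0000] = 0.0000
Node dd (S = 48.6): V_dd = e^(−0.12)·[0.8792·0.0000 + 0.1208·0.0000] = 0.0000
Node u (S = 162): V_u = e^(−0.12)·[0.8792·88.3297 + 0.1208·0.0000] = 68.8747
Node d (S = 81): V_d = e^(−0.12)·[0.8792·0.0000 + 0.1208·0.0000] = 0.0000
Node 0 (S = 135): V_0 = e^(−0.12)·[0.8792·68.8747 + 0.1208·0.0000] = 53.7048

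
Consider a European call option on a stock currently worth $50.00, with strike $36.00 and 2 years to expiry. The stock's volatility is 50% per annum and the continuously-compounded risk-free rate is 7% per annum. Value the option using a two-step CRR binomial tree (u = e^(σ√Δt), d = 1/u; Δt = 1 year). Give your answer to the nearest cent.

$23.38

CRR parameters: u = e^(σ√Δt) = e^(0.5·√1) = 1.6487, d = 1/u = 0.6065
Per-period rate: rΔt = 0.07·1 = 0.07, so R = e^0.07 = 1.0725
Risk-neutral probability p = (e^0.07 − 0.6065)/(1.6487 − 0.6065) = 0.4660/1.0422 = 0.4471
Terminal stock prices: S_uu = 135.9, S_ud = 50, S_dd = 18.39
Terminal payoffs (S − K): max(99.91, 0) = 99.91, max(14, 0) = 14, max(-17.61, 0) = 0
Node u (S = 82.44): V_u = e^(−0.07)·[0.4471·99.9141 + 0.5529·14.0000] = 48.8699
Node d (S = 30.33): V_d = e^(−0.07)·[0.4471·14.0000 + 0.5529·0.0000] = 5.8364
Node 0 (S = 50): V_0 = e^(−0.07)·[0.4471·48.8699 + 0.5529·5.8364] = 23.3819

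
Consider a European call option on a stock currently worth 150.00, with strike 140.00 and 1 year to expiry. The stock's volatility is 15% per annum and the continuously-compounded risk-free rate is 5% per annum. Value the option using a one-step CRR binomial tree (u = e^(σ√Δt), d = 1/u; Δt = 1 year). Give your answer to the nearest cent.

CRR parameters: u = e^(σ√Δt) = e^(0.15·√1) = 1.1618, d = 1/u = 0.8607
Per-period rate: rΔt = 0.05·1 = 0.05, so R = e^0.05 = 1.0513
Risk-neutral probability p = (e^0.05 − 0.8607)/(1.1618 − 0.8607) = 0.1906/0.3011 = 0.6328
Terminal stock prices: S_u = 174.3, S_d = 129.1
Terminal payoffs (S − K): max(34.28, 0) = 34.28, max(-10.89, 0) = 0
Node 0 (S = 150): V_0 = e^(−0.05)·[0.6328·34.2751 + 0.3672·0.0000] = 20.6326

20.63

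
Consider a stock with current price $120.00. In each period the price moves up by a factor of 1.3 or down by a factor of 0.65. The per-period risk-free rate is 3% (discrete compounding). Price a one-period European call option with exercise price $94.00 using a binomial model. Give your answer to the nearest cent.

$35.19

Risk-neutral probability p = (1 + 0.03 − 0.65)/(1.3 − 0.65) = 0.3800/0.6500 = 0.5846
Terminal stock prices: S_u = 156, S_d = 78
Terminal payoffs (S − K): max(62, 0) = 62, max(-16, 0) = 0
Node 0 (S = 120): V_0 = 1/1.03·[0.5846·62.0000 + 0.4154·0.0000] = 35.1904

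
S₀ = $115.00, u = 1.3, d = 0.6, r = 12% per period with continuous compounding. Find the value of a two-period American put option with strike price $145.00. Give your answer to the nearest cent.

Risk-neutral probability p = (e^0.12 − 0.6)/(1.3 − 0.6) = 0.5275/0.7000 = 0.7536
Terminal stock prices: S_uu = 194.4, S_ud = 89.7, S_dd = 41.4
Terminal payoffs (K − S): max(-49.35, 0) = 0, max(55.3, 0) = 55.3, max(103.6, 0) = 103.6
Node u (S = 149.5): continuation = e^(−0.12)·[0.7536·0.0000 + 0.2464·55.3000] = 12.0867; exercise value = 0.0000 ≤ continuation, so V_u = 12.0867
Node d (S = 69): continuation = e^(−0.12)·[0.7536·55.3000 + 0.2464·103.6000] = 59.6035; exercise value = 76.0000 > continuation, so V_d = 76.0000 (exercise)
Node 0 (S = 115): continuation = e^(−0.12)·[0.7536·12.0867 + 0.2464·76.0000] = 24.6893; exercise value = 30.0000 > continuation, so V_0 = 30.0000 (exercise)

$30.00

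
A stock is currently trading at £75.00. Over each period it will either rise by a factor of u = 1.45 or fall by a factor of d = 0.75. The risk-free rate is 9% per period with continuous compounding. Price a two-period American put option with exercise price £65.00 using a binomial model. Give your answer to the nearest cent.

Risk-neutral probability p = (e^0.09 − 0.75)/(1.45 − 0.75) = 0.3442/0.7000 = 0.4917
Terminal stock prices: S_uu = 157.7, S_ud = 81.56, S_dd = 42.19
Terminal payoffs (K − S): max(-92.69, 0) = 0, max(-16.56, 0) = 0, max(22.81, 0) = 22.81
Node u (S = 108.8): continuation = e^(−0.09)·[0.4917·0.0000 + 0.5083·0.0000] = 0.0000; exercise value = 0.0000 ≤ continuation, so V_u = 0.0000
Node d (S = 56.25): continuation = e^(−0.09)·[0.4917·0.0000 + 0.5083·22.8125] = 10.5980; exercise value = 8.7500 ≤ continuation, so V_d = 10.5980
Node 0 (S = 75): continuation = e^(−0.09)·[0.4917·0.0000 + 0.5083·10.5980] = 4.9236; exercise value = 0.0000 ≤ continuation, so V_0 = 4.9236

£4.92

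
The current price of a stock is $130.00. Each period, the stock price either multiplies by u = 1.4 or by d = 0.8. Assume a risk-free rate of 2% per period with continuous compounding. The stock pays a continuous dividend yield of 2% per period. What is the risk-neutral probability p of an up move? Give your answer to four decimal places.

p = 0.3333

Per-period risk-free factor R = e^0.02 = 1.0202; dividend-adjusted growth = e^(0.02−0.02) = 1.0000.
Risk-neutral probability p = (1.0000 − 0.8)/(1.4 − 0.8) = 0.2000/0.6000 = 0.3333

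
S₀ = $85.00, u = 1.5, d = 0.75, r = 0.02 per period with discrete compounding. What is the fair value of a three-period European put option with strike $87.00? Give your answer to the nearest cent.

Risk-neutral probability p = (1 + 0.02 − 0.75)/(1.5 − 0.75) = 0.2700/0.7500 = 0.3600
Terminal stock prices: S_uuu = 286.9, S_uud = 143.4, S_udd = 71.72, S_ddd = 35.86
Terminal payoffs (K − S): max(-199.9, 0) = 0, max(-56.44, 0) = 0, max(15.28, 0) = 15.28, max(51.14, 0) = 51.14
Node uu (S = 191.2): V_uu = 1/1.02·[0.3600·0.0000 + 0.6400·0.0000] = 0.0000
Node ud (S = 95.62): V_ud = 1/1.02·[0.3600·0.0000 + 0.6400·15.2812] = 9.5882
Node dd (S = 47.81): V_dd = 1/1.02·[0.3600·15.2812 + 0.6400·51.1406] = 37.4816
Node u (S = 127.5): V_u = 1/1.02·[0.3600·0.0000 + 0.6400·9.5882] = 6.0161
Node d (S = 63.75): V_d = 1/1.02·[0.3600·9.5882 + 0.6400·37.4816] = 26.9020
Node 0 (S = 85): V_0 = 1/1.02·[0.3600·6.0161 + 0.6400·26.9020] = 19.0030

$19.00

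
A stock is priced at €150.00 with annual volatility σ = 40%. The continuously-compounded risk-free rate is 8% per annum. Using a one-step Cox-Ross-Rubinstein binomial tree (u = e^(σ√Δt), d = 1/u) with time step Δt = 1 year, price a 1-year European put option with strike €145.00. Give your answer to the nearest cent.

CRR parameters: u = e^(σ√Δt) = e^(0.4·√1) = 1.4918, d = 1/u = 0.6703
Per-period rate: rΔt = 0.08·1 = 0.08, so R = e^0.08 = 1.0833
Risk-neutral probability p = (e^0.08 − 0.6703)/(1.4918 − 0.6703) = 0.4130/0.8215 = 0.5027
Terminal stock prices: S_u = 223.8, S_d = 100.5
Terminal payoffs (K − S): max(-78.77, 0) = 0, max(44.45, 0) = 44.45
Node 0 (S = 150): V_0 = e^(−0.08)·[0.5027·0.0000 + 0.4973·44.4520] = 20.4066

€20.41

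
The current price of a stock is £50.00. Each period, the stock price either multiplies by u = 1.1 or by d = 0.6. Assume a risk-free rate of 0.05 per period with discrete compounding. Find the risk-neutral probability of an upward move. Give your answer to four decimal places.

p = 0.9000

Risk-neutral probability p = (1 + 0.05 − 0.6)/(1.1 − 0.6) = 0.4500/0.5000 = 0.9000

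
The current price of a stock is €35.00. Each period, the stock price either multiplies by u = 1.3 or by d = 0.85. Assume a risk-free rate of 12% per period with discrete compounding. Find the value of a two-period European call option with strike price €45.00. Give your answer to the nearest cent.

Risk-neutral probability p = (1 + 0.12 − 0.85)/(1.3 − 0.85) = 0.2700/0.4500 = 0.6000
Terminal stock prices: S_uu = 59.15, S_ud = 38.67, S_dd = 25.29
Terminal payoffs (S − K): max(14.15, 0) = 14.15, max(-6.325, 0) = 0, max(-19.71, 0) = 0
Node u (S = 45.5): V_u = 1/1.12·[0.6000·14.1500 + 0.4000·0.0000] = 7.5804
Node d (S = 29.75): V_d = 1/1.12·[0.6000·0.0000 + 0.4000·0.0000] = 0.0000
Node 0 (S = 35): V_0 = 1/1.12·[0.6000·7.5804 + 0.4000·0.0000] = 4.0609

€4.06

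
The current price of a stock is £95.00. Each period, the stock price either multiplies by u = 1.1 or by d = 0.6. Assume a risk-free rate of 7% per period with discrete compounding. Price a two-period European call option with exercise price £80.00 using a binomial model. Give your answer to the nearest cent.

Risk-neutral probability p = (1 + 0.07 − 0.6)/(1.1 − 0.6) = 0.4700/0.5000 = 0.9400
Terminal stock prices: S_uu = 115, S_ud = 62.7, S_dd = 34.2
Terminal payoffs (S − K): max(34.95, 0) = 34.95, max(-17.3, 0) = 0, max(-45.8, 0) = 0
Node u (S = 104.5): V_u = 1/1.07·[0.9400·34.9500 + 0.0600·0.0000] = 30.7037
Node d (S = 57): V_d = 1/1.07·[0.9400·0.0000 + 0.0600·0.0000] = 0.0000
Node 0 (S = 95): V_0 = 1/1.07·[0.9400·30.7037 + 0.0600·0.0000] = 26.9734

£26.97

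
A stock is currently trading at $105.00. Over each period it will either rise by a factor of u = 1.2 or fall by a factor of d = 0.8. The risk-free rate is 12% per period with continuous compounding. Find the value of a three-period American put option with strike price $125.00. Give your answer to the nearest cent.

Risk-neutral probability p = (e^0.12 − 0.8)/(1.2 − 0.8) = 0.3275/0.4000 = 0.8187
Terminal stock prices: S_uuu = 181.4, S_uud = 121, S_udd = 80.64, S_ddd = 53.76
Terminal payoffs (K − S): max(-56.44, 0) = 0, max(4.04, 0) = 4.04, max(44.36, 0) = 44.36, max(71.24, 0) = 71.24
Node uu (S = 151.2): continuation = e^(−0.12)·[0.8187·0.0000 + 0.1813·4.0400] = 0.6495; exercise value = 0.0000 ≤ continuation, so V_uu = 0.6495
Node ud (S = 100.8): continuation = e^(−0.12)·[0.8187·4.0400 + 0.1813·44.3600] = 10.0651; exercise value = 24.2000 > continuation, so V_ud = 24.2000 (exercise)
Node dd (S = 67.2): continuation = e^(−0.12)·[0.8187·44.3600 + 0.1813·71.2400] = 43.6651; exercise value = 57.8000 > continuation, so V_dd = 57.8000 (exercise)
Node u (S = 126): continuation = e^(−0.12)·[0.8187·0.6495 + 0.1813·24.2000] = 4.3620; exercise value = 0.0000 ≤ continuation, so V_u = 4.3620
Node d (S = 84): continuation = e^(−0.12)·[0.8187·24.2000 + 0.1813·57.8000] = 26.8651; exercise value = 41.0000 > continuation, so V_d = 41.0000 (exercise)
Node 0 (S = 105): continuation = e^(−0.12)·[0.8187·4.3620 + 0.1813·41.0000] = 9.7588; exercise value = 20.0000 > continuation, so V_0 = 20.0000 (exercise)

$20.00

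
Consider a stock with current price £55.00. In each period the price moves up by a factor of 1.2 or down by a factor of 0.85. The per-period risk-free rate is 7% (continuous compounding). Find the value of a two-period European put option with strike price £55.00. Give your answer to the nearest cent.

Risk-neutral probability p = (e^0.07 − 0.85)/(1.2 − 0.85) = 0.2225/0.3500 = 0.6357
Terminal stock prices: S_uu = 79.2, S_ud = 56.1, S_dd = 39.74
Terminal payoffs (K − S): max(-24.2, 0) = 0, max(-1.1, 0) = 0, max(15.26, 0) = 15.26
Node u (S = 66): V_u = e^(−0.07)·[0.6357·0.0000 + 0.3643·0.0000] = 0.0000
Node d (S = 46.75): V_d = e^(−0.07)·[0.6357·0.0000 + 0.3643·15.2625] = 5.1837
Node 0 (S = 55): V_0 = e^(−0.07)·[0.6357·0.0000 + 0.3643·5.1837] = 1.7606

£1.76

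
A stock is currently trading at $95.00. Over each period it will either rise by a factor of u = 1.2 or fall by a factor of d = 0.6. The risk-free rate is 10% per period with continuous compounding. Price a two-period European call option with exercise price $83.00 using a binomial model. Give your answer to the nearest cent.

$31.22

Risk-neutral probability p = (e^0.1 − 0.6)/(1.2 − 0.6) = 0.5052/0.6000 = 0.8420
Terminal stock prices: S_uu = 136.8, S_ud = 68.4, S_dd = 34.2
Terminal payoffs (S − K): max(53.8, 0) = 53.8, max(-14.6, 0) = 0, max(-48.8, 0) = 0
Node u (S = 114): V_u = e^(−0.1)·[0.8420·53.8000 + 0.1580·0.0000] = 40.9864
Node d (S = 57): V_d = e^(−0.1)·[0.8420·0.0000 + 0.1580·0.0000] = 0.0000
Node 0 (S = 95): V_0 = e^(−0.1)·[0.8420·40.9864 + 0.1580·0.0000] = 31.2246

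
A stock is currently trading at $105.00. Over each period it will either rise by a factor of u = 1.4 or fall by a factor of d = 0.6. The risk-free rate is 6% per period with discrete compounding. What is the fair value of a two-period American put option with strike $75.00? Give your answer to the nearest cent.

$5.98

Risk-neutral probability p = (1 + 0.06 − 0.6)/(1.4 − 0.6) = 0.4600/0.8000 = 0.5750
Terminal stock prices: S_uu = 205.8, S_ud = 88.2, S_dd = 37.8
Terminal payoffs (K − S): max(-130.8, 0) = 0, max(-13.2, 0) = 0, max(37.2, 0) = 37.2
Node u (S = 147): continuation = 1/1.06·[0.5750·0.0000 + 0.4250·0.0000] = 0.0000; exercise value = 0.0000 ≤ continuation, so V_u = 0.0000
Node d (S = 63): continuation = 1/1.06·[0.5750·0.0000 + 0.4250·37.2000] = 14.9151; exercise value = 12.0000 ≤ continuation, so V_d = 14.9151
Node 0 (S = 105): continuation = 1/1.06·[0.5750·0.0000 + 0.4250·14.9151] = 5.9801; exercise value = 0.0000 ≤ continuation, so V_0 = 5.9801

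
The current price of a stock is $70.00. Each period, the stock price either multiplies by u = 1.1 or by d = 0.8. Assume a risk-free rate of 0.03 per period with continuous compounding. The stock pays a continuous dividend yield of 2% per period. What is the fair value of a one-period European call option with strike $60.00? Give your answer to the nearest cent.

$11.55

Per-period risk-free factor R = e^0.03 = 1.0305; dividend-adjusted growth = e^(0.03−0.02) = 1.0101.
Risk-neutral probability p = (1.0101 − 0.8)/(1.1 − 0.8) = 0.2101/0.3000 = 0.7002
Terminal stock prices: S_u = 77, S_d = 56
Terminal payoffs (S − K): max(17, 0) = 17, max(-4, 0) = 0
Node 0 (S = 70): V_0 = e^(−0.03)·[0.7002·17.0000 + 0.2998·0.0000] = 11.5511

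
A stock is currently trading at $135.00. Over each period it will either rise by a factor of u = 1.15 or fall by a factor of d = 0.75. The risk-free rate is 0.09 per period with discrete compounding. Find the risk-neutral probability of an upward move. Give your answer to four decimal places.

p = 0.8500

Risk-neutral probability p = (1 + 0.09 − 0.75)/(1.15 − 0.75) = 0.3400/0.4000 = 0.8500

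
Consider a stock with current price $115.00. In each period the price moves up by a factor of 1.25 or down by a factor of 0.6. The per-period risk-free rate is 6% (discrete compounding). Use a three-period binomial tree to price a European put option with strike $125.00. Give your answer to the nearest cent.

$19.59

Risk-neutral probability p = (1 + 0.06 − 0.6)/(1.25 − 0.6) = 0.4600/0.6500 = 0.7077
Terminal stock prices: S_uuu = 224.6, S_uud = 107.8, S_udd = 51.75, S_ddd = 24.84
Terminal payoffs (K − S): max(-99.61, 0) = 0, max(17.19, 0) = 17.19, max(73.25, 0) = 73.25, max(100.2, 0) = 100.2
Node uu (S = 179.7): V_uu = 1/1.06·[0.7077·0.0000 + 0.2923·17.1875] = 4.7397
Node ud (S = 86.25): V_ud = 1/1.06·[0.7077·17.1875 + 0.2923·73.2500] = 31.6745
Node dd (S = 41.4): V_dd = 1/1.06·[0.7077·73.2500 + 0.2923·100.1600] = 76.5245
Node u (S = 143.8): V_u = 1/1.06·[0.7077·4.7397 + 0.2923·31.6745] = 11.8990
Node d (S = 69): V_d = 1/1.06·[0.7077·31.6745 + 0.2923·76.5245] = 42.2496
Node 0 (S = 115): V_0 = 1/1.06·[0.7077·11.8990 + 0.2923·42.2496] = 19.5950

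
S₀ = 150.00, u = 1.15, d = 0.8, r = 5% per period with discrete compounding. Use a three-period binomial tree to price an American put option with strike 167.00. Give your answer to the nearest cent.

Risk-neutral probability p = (1 + 0.05 − 0.8)/(1.15 − 0.8) = 0.2500/0.3500 = 0.7143
Terminal stock prices: S_uuu = 228.1, S_uud = 158.7, S_udd = 110.4, S_ddd = 76.8
Terminal payoffs (K − S): max(-61.13, 0) = 0, max(8.3, 0) = 8.3, max(56.6, 0) = 56.6, max(90.2, 0) = 90.2
Node uu (S = 198.4): continuation = 1/1.05·[0.7143·0.0000 + 0.2857·8.3000] = 2.2585; exercise value = 0.0000 ≤ continuation, so V_uu = 2.2585
Node ud (S = 138): continuation = 1/1.05·[0.7143·8.3000 + 0.2857·56.6000] = 21.0476; exercise value = 29.0000 > continuation, so V_ud = 29.0000 (exercise)
Node dd (S = 96): continuation = 1/1.05·[0.7143·56.6000 + 0.2857·90.2000] = 63.0476; exercise value = 71.0000 > continuation, so V_dd = 71.0000 (exercise)
Node u (S = 172.5): continuation = 1/1.05·[0.7143·2.2585 + 0.2857·29.0000] = 9.4276; exercise value = 0.0000 ≤ continuation, so V_u = 9.4276
Node d (S = 120): continuation = 1/1.05·[0.7143·29.0000 + 0.2857·71.0000] = 39.0476; exercise value = 47.0000 > continuation, so V_d = 47.0000 (exercise)
Node 0 (S = 150): continuation = 1/1.05·[0.7143·9.4276 + 0.2857·47.0000] = 19.2024; exercise value = 17.0000 ≤ continuation, so V_0 = 19.2024

19.20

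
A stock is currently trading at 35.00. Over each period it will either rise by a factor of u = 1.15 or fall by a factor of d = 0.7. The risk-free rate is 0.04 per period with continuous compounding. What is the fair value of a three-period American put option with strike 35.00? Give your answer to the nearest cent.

3.93

Risk-neutral probability p = (e^0.04 − 0.7)/(1.15 − 0.7) = 0.3408/0.4500 = 0.7574
Terminal stock prices: S_uuu = 53.23, S_uud = 32.4, S_udd = 19.72, S_ddd = 12
Terminal payoffs (K − S): max(-18.23, 0) = 0, max(2.599, 0) = 2.599, max(15.28, 0) = 15.28, max(23, 0) = 23
Node uu (S = 46.29): continuation = e^(−0.04)·[0.7574·0.0000 + 0.2426·2.5988] = 0.6058; exercise value = 0.0000 ≤ continuation, so V_uu = 0.6058
Node ud (S = 28.17): continuation = e^(−0.04)·[0.7574·2.5988 + 0.2426·15.2775] = 5.4526; exercise value = 6.8250 > continuation, so V_ud = 6.8250 (exercise)
Node dd (S = 17.15): continuation = e^(−0.04)·[0.7574·15.2775 + 0.2426·22.9950] = 16.4776; exercise value = 17.8500 > continuation, so V_dd = 17.8500 (exercise)
Node u (S = 40.25): continuation = e^(−0.04)·[0.7574·0.6058 + 0.2426·6.8250] = 2.0320; exercise value = 0.0000 ≤ continuation, so V_u = 2.0320
Node d (S = 24.5): continuation = e^(−0.04)·[0.7574·6.8250 + 0.2426·17.8500] = 9.1276; exercise value = 10.5000 > continuation, so V_d = 10.5000 (exercise)
Node 0 (S = 35): continuation = e^(−0.04)·[0.7574·2.0320 + 0.2426·10.5000] = 3.9264; exercise value = 0.0000 ≤ continuation, so V_0 = 3.9264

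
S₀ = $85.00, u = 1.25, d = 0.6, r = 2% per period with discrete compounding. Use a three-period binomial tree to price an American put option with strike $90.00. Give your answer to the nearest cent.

Risk-neutral probability p = (1 + 0.02 − 0.6)/(1.25 − 0.6) = 0.4200/0.6500 = 0.6462
Terminal stock prices: S_uuu = 166, S_uud = 79.69, S_udd = 38.25, S_ddd = 18.36
Terminal payoffs (K − S): max(-76.02, 0) = 0, max(10.31, 0) = 10.31, max(51.75, 0) = 51.75, max(71.64, 0) = 71.64
Node uu (S = 132.8): continuation = 1/1.02·[0.6462·0.0000 + 0.3538·10.3125] = 3.5775; exercise value = 0.0000 ≤ continuation, so V_uu = 3.5775
Node ud (S = 63.75): continuation = 1/1.02·[0.6462·10.3125 + 0.3538·51.7500] = 24.4853; exercise value = 26.2500 > continuation, so V_ud = 26.2500 (exercise)
Node dd (S = 30.6): continuation = 1/1.02·[0.6462·51.7500 + 0.3538·71.6400] = 57.6353; exercise value = 59.4000 > continuation, so V_dd = 59.4000 (exercise)
Node u (S = 106.2): continuation = 1/1.02·[0.6462·3.5775 + 0.3538·26.2500] = 11.3726; exercise value = 0.0000 ≤ continuation, so V_u = 11.3726
Node d (S = 51): continuation = 1/1.02·[0.6462·26.2500 + 0.3538·59.4000] = 37.2353; exercise value = 39.0000 > continuation, so V_d = 39.0000 (exercise)
Node 0 (S = 85): continuation = 1/1.02·[0.6462·11.3726 + 0.3538·39.0000] = 20.7338; exercise value = 5.0000 ≤ continuation, so V_0 = 20.7338

$20.73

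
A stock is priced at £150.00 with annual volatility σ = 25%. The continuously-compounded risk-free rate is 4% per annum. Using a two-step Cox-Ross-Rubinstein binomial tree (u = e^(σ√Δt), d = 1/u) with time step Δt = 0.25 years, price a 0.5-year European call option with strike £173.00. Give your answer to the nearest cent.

£4.98

CRR parameters: u = e^(σ√Δt) = e^(0.25·√0.25) = 1.1331, d = 1/u = 0.8825
Per-period rate: rΔt = 0.04·0.25 = 0.01, so R = e^0.01 = 1.0101
Risk-neutral probability p = (e^0.01 − 0.8825)/(1.1331 − 0.8825) = 0.1276/0.2507 = 0.5089
Terminal stock prices: S_uu = 192.6, S_ud = 150, S_dd = 116.8
Terminal payoffs (S − K): max(19.6, 0) = 19.6, max(-23, 0) = 0, max(-56.18, 0) = 0
Node u (S = 170): V_u = e^(−0.01)·[0.5089·19.6038 + 0.4911·0.0000] = 9.8769
Node d (S = 132.4): V_d = e^(−0.01)·[0.5089·0.0000 + 0.4911·0.0000] = 0.0000
Node 0 (S = 150): V_0 = e^(−0.01)·[0.5089·9.8769 + 0.4911·0.0000] = 4.9762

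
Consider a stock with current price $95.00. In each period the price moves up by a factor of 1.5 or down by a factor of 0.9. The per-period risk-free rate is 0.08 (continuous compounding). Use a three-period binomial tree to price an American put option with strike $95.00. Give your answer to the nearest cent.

$7.42

Risk-neutral probability p = (e^0.08 − 0.9)/(1.5 − 0.9) = 0.1833/0.6000 = 0.3055
Terminal stock prices: S_uuu = 320.6, S_uud = 192.4, S_udd = 115.4, S_ddd = 69.26
Terminal payoffs (K − S): max(-225.6, 0) = 0, max(-97.38, 0) = 0, max(-20.43, 0) = 0, max(25.74, 0) = 25.74
Node uu (S = 213.8): continuation = e^(−0.08)·[0.3055·0.0000 + 0.6945·0.0000] = 0.0000; exercise value = 0.0000 ≤ continuation, so V_uu = 0.0000
Node ud (S = 128.2): continuation = e^(−0.08)·[0.3055·0.0000 + 0.6945·0.0000] = 0.0000; exercise value = 0.0000 ≤ continuation, so V_ud = 0.0000
Node dd (S = 76.95): continuation = e^(−0.08)·[0.3055·0.0000 + 0.6945·25.7450] = 16.5057; exercise value = 18.0500 > continuation, so V_dd = 18.0500 (exercise)
Node u (S = 142.5): continuation = e^(−0.08)·[0.3055·0.0000 + 0.6945·0.0000] = 0.0000; exercise value = 0.0000 ≤ continuation, so V_u = 0.0000
Node d (S = 85.5): continuation = e^(−0.08)·[0.3055·0.0000 + 0.6945·18.0500] = 11.5723; exercise value = 9.5000 ≤ continuation, so V_d = 11.5723
Node 0 (S = 95): continuation = e^(−0.08)·[0.3055·0.0000 + 0.6945·11.5723] = 7.4193; exercise value = 0.0000 ≤ continuation, so V_0 = 7.4193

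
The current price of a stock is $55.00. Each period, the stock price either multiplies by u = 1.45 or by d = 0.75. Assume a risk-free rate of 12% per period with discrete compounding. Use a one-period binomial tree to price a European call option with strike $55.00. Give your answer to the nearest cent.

$11.68

Risk-neutral probability p = (1 + 0.12 − 0.75)/(1.45 − 0.75) = 0.3700/0.7000 = 0.5286
Terminal stock prices: S_u = 79.75, S_d = 41.25
Terminal payoffs (S − K): max(24.75, 0) = 24.75, max(-13.75, 0) = 0
Node 0 (S = 55): V_0 = 1/1.12·[0.5286·24.7500 + 0.4714·0.0000] = 11.6805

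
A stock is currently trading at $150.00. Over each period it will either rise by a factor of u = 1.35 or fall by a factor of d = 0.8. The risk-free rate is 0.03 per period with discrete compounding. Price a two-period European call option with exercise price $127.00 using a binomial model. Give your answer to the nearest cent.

Risk-neutral probability p = (1 + 0.03 − 0.8)/(1.35 − 0.8) = 0.2300/0.5500 = 0.4182
Terminal stock prices: S_uu = 273.4, S_ud = 162, S_dd = 96
Terminal payoffs (S − K): max(146.4, 0) = 146.4, max(35, 0) = 35, max(-31, 0) = 0
Node u (S = 202.5): V_u = 1/1.03·[0.4182·146.3750 + 0.5818·35.0000] = 79.1990
Node d (S = 120): V_d = 1/1.03·[0.4182·35.0000 + 0.5818·0.0000] = 14.2101
Node 0 (S = 150): V_0 = 1/1.03·[0.4182·79.1990 + 0.5818·14.2101] = 40.1818

$40.18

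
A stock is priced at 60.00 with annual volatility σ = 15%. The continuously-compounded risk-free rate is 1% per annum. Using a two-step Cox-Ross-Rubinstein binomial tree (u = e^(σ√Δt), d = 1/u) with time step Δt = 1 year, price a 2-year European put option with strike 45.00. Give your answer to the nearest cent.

CRR parameters: u = e^(σ√Δt) = e^(0.15·√1) = 1.1618, d = 1/u = 0.8607
Per-period rate: rΔt = 0.01·1 = 0.01, so R = e^0.01 = 1.0101
Risk-neutral probability p = (e^0.01 − 0.8607)/(1.1618 − 0.8607) = 0.1493/0.3011 = 0.4959
Terminal stock prices: S_uu = 80.99, S_ud = 60, S_dd = 44.45
Terminal payoffs (K − S): max(-35.99, 0) = 0, max(-15, 0) = 0, max(0.5509, 0) = 0.5509
Node u (S = 69.71): V_u = e^(−0.01)·[0.4959·0.0000 + 0.5041·0.0000] = 0.0000
Node d (S = 51.64): V_d = e^(−0.01)·[0.4959·0.0000 + 0.5041·0.5509] = 0.2749
Node 0 (S = 60): V_0 = e^(−0.01)·[0.4959·0.0000 + 0.5041·0.2749] = 0.1372

0.14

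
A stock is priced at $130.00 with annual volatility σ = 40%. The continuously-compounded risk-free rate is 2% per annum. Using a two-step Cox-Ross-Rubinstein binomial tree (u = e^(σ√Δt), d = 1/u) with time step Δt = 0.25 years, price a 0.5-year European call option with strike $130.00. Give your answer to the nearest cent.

CRR parameters: u = e^(σ√Δt) = e^(0.4·√0.25) = 1.2214, d = 1/u = 0.8187
Per-period rate: rΔt = 0.02·0.25 = 0.005, so R = e^0.005 = 1.0050
Risk-neutral probability p = (e^0.005 − 0.8187)/(1.2214 − 0.8187) = 0.1863/0.4027 = 0.4626
Terminal stock prices: S_uu = 193.9, S_ud = 130, S_dd = 87.14
Terminal payoffs (S − K): max(63.94, 0) = 63.94, max(0, 0) = 0, max(-42.86, 0) = 0
Node u (S = 158.8): V_u = e^(−0.005)·[0.4626·63.9372 + 0.5374·0.0000] = 29.4307
Node d (S = 106.4): V_d = e^(−0.005)·[0.4626·0.0000 + 0.5374·0.0000] = 0.0000
Node 0 (S = 130): V_0 = e^(−0.005)·[0.4626·29.4307 + 0.5374·0.0000] = 13.5472

$13.55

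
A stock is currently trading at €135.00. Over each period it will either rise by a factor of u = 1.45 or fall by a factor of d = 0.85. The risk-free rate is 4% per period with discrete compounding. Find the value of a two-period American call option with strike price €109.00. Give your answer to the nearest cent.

€39.17

Risk-neutral probability p = (1 + 0.04 − 0.85)/(1.45 − 0.85) = 0.1900/0.6000 = 0.3167
Terminal stock prices: S_uu = 283.8, S_ud = 166.4, S_dd = 97.54
Terminal payoffs (S − K): max(174.8, 0) = 174.8, max(57.39, 0) = 57.39, max(-11.46, 0) = 0
Node u (S = 195.8): continuation = 1/1.04·[0.3167·174.8375 + 0.6833·57.3875] = 90.9423; exercise value = 86.7500 ≤ continuation, so V_u = 90.9423
Node d (S = 114.8): continuation = 1/1.04·[0.3167·57.3875 + 0.6833·0.0000] = 17.4738; exercise value = 5.7500 ≤ continuation, so V_d = 17.4738
Node 0 (S = 135): continuation = 1/1.04·[0.3167·90.9423 + 0.6833·17.4738] = 39.1719; exercise value = 26.0000 ≤ continuation, so V_0 = 39.1719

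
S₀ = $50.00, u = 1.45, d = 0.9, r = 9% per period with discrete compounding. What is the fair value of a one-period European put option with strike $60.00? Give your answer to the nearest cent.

$9.01

Risk-neutral probability p = (1 + 0.09 − 0.9)/(1.45 − 0.9) = 0.1900/0.5500 = 0.3455
Terminal stock prices: S_u = 72.5, S_d = 45
Terminal payoffs (K − S): max(-12.5, 0) = 0, max(15, 0) = 15
Node 0 (S = 50): V_0 = 1/1.09·[0.3455·0.0000 + 0.6545·15.0000] = 9.0075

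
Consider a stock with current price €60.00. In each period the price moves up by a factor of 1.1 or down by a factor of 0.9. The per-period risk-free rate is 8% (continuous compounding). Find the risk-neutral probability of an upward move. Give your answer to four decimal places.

p = 0.9164

Risk-neutral probability p = (e^0.08 − 0.9)/(1.1 − 0.9) = 0.1833/0.2000 = 0.9164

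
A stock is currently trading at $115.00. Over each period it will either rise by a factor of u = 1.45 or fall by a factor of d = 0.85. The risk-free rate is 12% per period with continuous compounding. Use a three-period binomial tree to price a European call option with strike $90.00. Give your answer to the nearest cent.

Risk-neutral probability p = (e^0.12 − 0.85)/(1.45 − 0.85) = 0.2775/0.6000 = 0.4625
Terminal stock prices: S_uuu = 350.6, S_uud = 205.5, S_udd = 120.5, S_ddd = 70.62
Terminal payoffs (S − K): max(260.6, 0) = 260.6, max(115.5, 0) = 115.5, max(30.48, 0) = 30.48, max(-19.38, 0) = 0
Node uu (S = 241.8): V_uu = e^(−0.12)·[0.4625·260.5919 + 0.5375·115.5194] = 161.9647
Node ud (S = 141.7): V_ud = e^(−0.12)·[0.4625·115.5194 + 0.5375·30.4769] = 61.9147
Node dd (S = 83.09): V_dd = e^(−0.12)·[0.4625·30.4769 + 0.5375·0.0000] = 12.5015
Node u (S = 166.8): V_u = e^(−0.12)·[0.4625·161.9647 + 0.5375·61.9147] = 95.9535
Node d (S = 97.75): V_d = e^(−0.12)·[0.4625·61.9147 + 0.5375·12.5015] = 31.3569
Node 0 (S = 115): V_0 = e^(−0.12)·[0.4625·95.9535 + 0.5375·31.3569] = 54.3084

$54.31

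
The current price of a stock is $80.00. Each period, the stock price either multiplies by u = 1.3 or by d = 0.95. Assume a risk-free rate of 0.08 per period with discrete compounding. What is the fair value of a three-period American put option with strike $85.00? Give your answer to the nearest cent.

Risk-neutral probability p = (1 + 0.08 − 0.95)/(1.3 − 0.95) = 0.1300/0.3500 = 0.3714
Terminal stock prices: S_uuu = 175.8, S_uud = 128.4, S_udd = 93.86, S_ddd = 68.59
Terminal payoffs (K − S): max(-90.76, 0) = 0, max(-43.44, 0) = 0, max(-8.86, 0) = 0, max(16.41, 0) = 16.41
Node uu (S = 135.2): continuation = 1/1.08·[0.3714·0.0000 + 0.6286·0.0000] = 0.0000; exercise value = 0.0000 ≤ continuation, so V_uu = 0.0000
Node ud (S = 98.8): continuation = 1/1.08·[0.3714·0.0000 + 0.6286·0.0000] = 0.0000; exercise value = 0.0000 ≤ continuation, so V_ud = 0.0000
Node dd (S = 72.2): continuation = 1/1.08·[0.3714·0.0000 + 0.6286·16.4100] = 9.5508; exercise value = 12.8000 > continuation, so V_dd = 12.8000 (exercise)
Node u (S = 104): continuation = 1/1.08·[0.3714·0.0000 + 0.6286·0.0000] = 0.0000; exercise value = 0.0000 ≤ continuation, so V_u = 0.0000
Node d (S = 76): continuation = 1/1.08·[0.3714·0.0000 + 0.6286·12.8000] = 7.4497; exercise value = 9.0000 > continuation, so V_d = 9.0000 (exercise)
Node 0 (S = 80): continuation = 1/1.08·[0.3714·0.0000 + 0.6286·9.0000] = 5.2381; exercise value = 5.0000 ≤ continuation, so V_0 = 5.2381

$5.24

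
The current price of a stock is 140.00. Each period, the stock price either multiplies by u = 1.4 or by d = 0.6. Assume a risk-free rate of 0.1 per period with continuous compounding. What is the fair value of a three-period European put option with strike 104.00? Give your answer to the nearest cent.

Risk-neutral probability p = (e^0.1 − 0.6)/(1.4 − 0.6) = 0.5052/0.8000 = 0.6315
Terminal stock prices: S_uuu = 384.2, S_uud = 164.6, S_udd = 70.56, S_ddd = 30.24
Terminal payoffs (K − S): max(-280.2, 0) = 0, max(-60.64, 0) = 0, max(33.44, 0) = 33.44, max(73.76, 0) = 73.76
Node uu (S = 274.4): V_uu = e^(−0.1)·[0.6315·0.0000 + 0.3685·0.0000] = 0.0000
Node ud (S = 117.6): V_ud = e^(−0.1)·[0.6315·0.0000 + 0.3685·33.4400] = 11.1511
Node dd (S = 50.4): V_dd = e^(−0.1)·[0.6315·33.4400 + 0.3685·73.7600] = 43.7031
Node u (S = 196): V_u = e^(−0.1)·[0.6315·0.0000 + 0.3685·11.1511] = 3.7185
Node d (S = 84): V_d = e^(−0.1)·[0.6315·11.1511 + 0.3685·43.7031] = 20.9449
Node 0 (S = 140): V_0 = e^(−0.1)·[0.6315·3.7185 + 0.3685·20.9449] = 9.1090

9.11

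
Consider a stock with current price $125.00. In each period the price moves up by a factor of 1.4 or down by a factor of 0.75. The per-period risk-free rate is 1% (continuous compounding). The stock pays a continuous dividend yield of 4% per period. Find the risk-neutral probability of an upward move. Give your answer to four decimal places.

Per-period risk-free factor R = e^0.01 = 1.0101; dividend-adjusted growth = e^(0.01−0.04) = 0.9704.
Risk-neutral probability p = (0.9704 − 0.75)/(1.4 − 0.75) = 0.2204/0.6500 = 0.3391

p = 0.3391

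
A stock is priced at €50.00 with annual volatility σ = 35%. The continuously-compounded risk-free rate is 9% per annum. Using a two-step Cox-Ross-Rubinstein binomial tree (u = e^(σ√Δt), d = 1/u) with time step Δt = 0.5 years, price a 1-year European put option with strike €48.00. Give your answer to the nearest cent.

CRR parameters: u = e^(σ√Δt) = e^(0.35·√0.5) = 1.2808, d = 1/u = 0.7808
Per-period rate: rΔt = 0.09·0.5 = 0.045, so R = e^0.045 = 1.0460
Risk-neutral probability p = (e^0.045 − 0.7808)/(1.2808 − 0.7808) = 0.2653/0.5000 = 0.5305
Terminal stock prices: S_uu = 82.02, S_ud = 50, S_dd = 30.48
Terminal payoffs (K − S): max(-34.02, 0) = 0, max(-2, 0) = 0, max(17.52, 0) = 17.52
Node u (S = 64.04): V_u = e^(−0.045)·[0.5305·0.0000 + 0.4695·0.0000] = 0.0000
Node d (S = 39.04): V_d = e^(−0.045)·[0.5305·0.0000 + 0.4695·17.5207] = 7.8642
Node 0 (S = 50): V_0 = e^(−0.045)·[0.5305·0.0000 + 0.4695·7.8642] = 3.5298

€3.53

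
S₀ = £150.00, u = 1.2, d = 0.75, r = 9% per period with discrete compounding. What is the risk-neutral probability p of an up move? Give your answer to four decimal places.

Risk-neutral probability p = (1 + 0.09 − 0.75)/(1.2 − 0.75) = 0.3400/0.4500 = 0.7556

p = 0.7556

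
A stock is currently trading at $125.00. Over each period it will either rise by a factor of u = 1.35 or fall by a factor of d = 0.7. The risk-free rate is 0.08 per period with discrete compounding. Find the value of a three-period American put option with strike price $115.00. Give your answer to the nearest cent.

$13.16

Risk-neutral probability p = (1 + 0.08 − 0.7)/(1.35 − 0.7) = 0.3800/0.6500 = 0.5846
Terminal stock prices: S_uuu = 307.5, S_uud = 159.5, S_udd = 82.69, S_ddd = 42.87
Terminal payoffs (K − S): max(-192.5, 0) = 0, max(-44.47, 0) = 0, max(32.31, 0) = 32.31, max(72.12, 0) = 72.12
Node uu (S = 227.8): continuation = 1/1.08·[0.5846·0.0000 + 0.4154·0.0000] = 0.0000; exercise value = 0.0000 ≤ continuation, so V_uu = 0.0000
Node ud (S = 118.1): continuation = 1/1.08·[0.5846·0.0000 + 0.4154·32.3125] = 12.4279; exercise value = 0.0000 ≤ continuation, so V_ud = 12.4279
Node dd (S = 61.25): continuation = 1/1.08·[0.5846·32.3125 + 0.4154·72.1250] = 45.2315; exercise value = 53.7500 > continuation, so V_dd = 53.7500 (exercise)
Node u (S = 168.8): continuation = 1/1.08·[0.5846·0.0000 + 0.4154·12.4279] = 4.7800; exercise value = 0.0000 ≤ continuation, so V_u = 4.7800
Node d (S = 87.5): continuation = 1/1.08·[0.5846·12.4279 + 0.4154·53.7500] = 27.4004; exercise value = 27.5000 > continuation, so V_d = 27.5000 (exercise)
Node 0 (S = 125): continuation = 1/1.08·[0.5846·4.7800 + 0.4154·27.5000] = 13.1644; exercise value = 0.0000 ≤ continuation, so V_0 = 13.1644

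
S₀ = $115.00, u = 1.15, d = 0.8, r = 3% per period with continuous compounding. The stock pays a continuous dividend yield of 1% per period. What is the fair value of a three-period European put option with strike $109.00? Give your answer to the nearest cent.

$8.12

Per-period risk-free factor R = e^0.03 = 1.0305; dividend-adjusted growth = e^(0.03−0.01) = 1.0202.
Risk-neutral probability p = (1.0202 − 0.8)/(1.15 − 0.8) = 0.2202/0.3500 = 0.6291
Terminal stock prices: S_uuu = 174.9, S_uud = 121.7, S_udd = 84.64, S_ddd = 58.88
Terminal payoffs (K − S): max(-65.9, 0) = 0, max(-12.67, 0) = 0, max(24.36, 0) = 24.36, max(50.12, 0) = 50.12
Node uu (S = 152.1): V_uu = e^(−0.03)·[0.6291·0.0000 + 0.3709·0.0000] = 0.0000
Node ud (S = 105.8): V_ud = e^(−0.03)·[0.6291·0.0000 + 0.3709·24.3600] = 8.7670
Node dd (S = 73.6): V_dd = e^(−0.03)·[0.6291·24.3600 + 0.3709·50.1200] = 32.9109
Node u (S = 132.2): V_u = e^(−0.03)·[0.6291·0.0000 + 0.3709·8.7670] = 3.1552
Node d (S = 92): V_d = e^(−0.03)·[0.6291·8.7670 + 0.3709·32.9109] = 17.1971
Node 0 (S = 115): V_0 = e^(−0.03)·[0.6291·3.1552 + 0.3709·17.1971] = 8.1155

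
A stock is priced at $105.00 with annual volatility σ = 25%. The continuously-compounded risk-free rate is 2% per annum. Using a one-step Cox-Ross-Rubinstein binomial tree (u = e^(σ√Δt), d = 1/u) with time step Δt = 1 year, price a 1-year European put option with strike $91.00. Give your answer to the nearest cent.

$4.72

CRR parameters: u = e^(σ√Δt) = e^(0.25·√1) = 1.2840, d = 1/u = 0.7788
Per-period rate: rΔt = 0.02·1 = 0.02, so R = e^0.02 = 1.0202
Risk-neutral probability p = (e^0.02 − 0.7788)/(1.2840 − 0.7788) = 0.2414/0.5052 = 0.4778
Terminal stock prices: S_u = 134.8, S_d = 81.77
Terminal payoffs (K − S): max(-43.82, 0) = 0, max(9.226, 0) = 9.226
Node 0 (S = 105): V_0 = e^(−0.02)·[0.4778·0.0000 + 0.5222·9.2259] = 4.7223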